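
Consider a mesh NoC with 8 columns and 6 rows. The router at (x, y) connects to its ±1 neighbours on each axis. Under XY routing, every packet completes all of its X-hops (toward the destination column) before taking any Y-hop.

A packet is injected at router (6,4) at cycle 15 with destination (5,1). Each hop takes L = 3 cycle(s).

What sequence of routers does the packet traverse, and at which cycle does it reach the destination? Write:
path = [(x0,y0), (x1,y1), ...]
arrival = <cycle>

path = [(6,4), (5,4), (5,3), (5,2), (5,1)]
arrival = 27

hop 0: (6,4) @ cyc 15
hop 1: (5,4) @ cyc 18  [W]
hop 2: (5,3) @ cyc 21  [S]
hop 3: (5,2) @ cyc 24  [S]
hop 4: (5,1) @ cyc 27  [S]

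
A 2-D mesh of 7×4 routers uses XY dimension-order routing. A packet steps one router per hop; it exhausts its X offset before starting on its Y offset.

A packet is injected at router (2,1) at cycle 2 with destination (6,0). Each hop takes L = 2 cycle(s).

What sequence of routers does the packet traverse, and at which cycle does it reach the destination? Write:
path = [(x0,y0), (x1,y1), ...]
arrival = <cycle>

path = [(2,1), (3,1), (4,1), (5,1), (6,1), (6,0)]
arrival = 12

src (2,1)  cyc=2
E→(3,1)  cyc=4
E→(4,1)  cyc=6
E→(5,1)  cyc=8
E→(6,1)  cyc=10
S→(6,0)  cyc=12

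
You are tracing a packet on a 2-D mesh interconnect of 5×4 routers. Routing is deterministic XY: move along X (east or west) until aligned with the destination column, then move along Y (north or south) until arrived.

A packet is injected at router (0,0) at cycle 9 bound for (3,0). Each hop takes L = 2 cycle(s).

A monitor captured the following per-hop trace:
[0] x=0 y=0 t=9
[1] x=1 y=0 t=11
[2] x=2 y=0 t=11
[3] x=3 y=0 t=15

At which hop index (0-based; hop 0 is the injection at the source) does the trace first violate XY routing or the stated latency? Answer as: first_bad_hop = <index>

first_bad_hop = 2

[1] (+1,+0) / 2c ⇒ ok
[2] (+1,+0) / 0c ⇒ BAD: Δcyc=0≠L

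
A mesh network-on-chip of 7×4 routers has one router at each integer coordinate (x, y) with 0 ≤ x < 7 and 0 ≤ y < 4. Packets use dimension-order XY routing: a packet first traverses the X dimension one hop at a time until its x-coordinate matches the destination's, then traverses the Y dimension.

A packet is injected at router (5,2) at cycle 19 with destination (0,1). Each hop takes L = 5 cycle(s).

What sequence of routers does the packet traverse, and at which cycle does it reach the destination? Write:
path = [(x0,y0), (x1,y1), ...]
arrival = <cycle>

path = [(5,2), (4,2), (3,2), (2,2), (1,2), (0,2), (0,1)]
arrival = 49

src (5,2)  cyc=19
W→(4,2)  cyc=24
W→(3,2)  cyc=29
W→(2,2)  cyc=34
W→(1,2)  cyc=39
W→(0,2)  cyc=44
S→(0,1)  cyc=49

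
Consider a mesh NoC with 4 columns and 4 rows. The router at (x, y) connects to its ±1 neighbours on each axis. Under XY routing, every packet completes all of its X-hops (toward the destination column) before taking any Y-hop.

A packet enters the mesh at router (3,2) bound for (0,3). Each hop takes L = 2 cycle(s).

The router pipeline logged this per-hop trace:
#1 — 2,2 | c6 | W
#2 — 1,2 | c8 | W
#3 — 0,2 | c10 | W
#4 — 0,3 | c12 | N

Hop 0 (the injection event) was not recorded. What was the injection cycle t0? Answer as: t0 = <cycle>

t0 = 4

Hop 1 reached at cycle 6; hop k is at t0 + k·L.
t0 = cyc[1] − L = 6 − 2 = 4.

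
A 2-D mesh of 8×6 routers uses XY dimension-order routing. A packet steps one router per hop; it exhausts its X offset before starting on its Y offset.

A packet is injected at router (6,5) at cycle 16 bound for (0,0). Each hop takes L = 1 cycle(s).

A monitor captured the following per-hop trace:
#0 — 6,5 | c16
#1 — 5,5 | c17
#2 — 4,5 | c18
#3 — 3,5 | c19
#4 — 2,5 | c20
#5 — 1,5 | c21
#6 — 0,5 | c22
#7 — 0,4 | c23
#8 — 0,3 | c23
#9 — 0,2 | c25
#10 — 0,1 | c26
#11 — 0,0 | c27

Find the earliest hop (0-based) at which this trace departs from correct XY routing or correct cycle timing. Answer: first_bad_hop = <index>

  1: Δx=-1 Δy=+0 Δt=1 [ok]
  2: Δx=-1 Δy=+0 Δt=1 [ok]
  3: Δx=-1 Δy=+0 Δt=1 [ok]
  4: Δx=-1 Δy=+0 Δt=1 [ok]
  5: Δx=-1 Δy=+0 Δt=1 [ok]
  6: Δx=-1 Δy=+0 Δt=1 [ok]
  7: Δx=+0 Δy=-1 Δt=1 [ok]
  8: Δx=+0 Δy=-1 Δt=0 [BAD: Δcyc=0≠L]

first_bad_hop = 8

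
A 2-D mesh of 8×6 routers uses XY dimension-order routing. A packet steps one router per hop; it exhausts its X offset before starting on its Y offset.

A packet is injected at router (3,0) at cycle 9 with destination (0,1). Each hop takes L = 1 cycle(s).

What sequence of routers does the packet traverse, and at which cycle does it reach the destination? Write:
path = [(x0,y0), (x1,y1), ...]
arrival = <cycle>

t=9: at (3,0)
t=10: at (2,0) after W
t=11: at (1,0) after W
t=12: at (0,0) after W
t=13: at (0,1) after N

path = [(3,0), (2,0), (1,0), (0,0), (0,1)]
arrival = 13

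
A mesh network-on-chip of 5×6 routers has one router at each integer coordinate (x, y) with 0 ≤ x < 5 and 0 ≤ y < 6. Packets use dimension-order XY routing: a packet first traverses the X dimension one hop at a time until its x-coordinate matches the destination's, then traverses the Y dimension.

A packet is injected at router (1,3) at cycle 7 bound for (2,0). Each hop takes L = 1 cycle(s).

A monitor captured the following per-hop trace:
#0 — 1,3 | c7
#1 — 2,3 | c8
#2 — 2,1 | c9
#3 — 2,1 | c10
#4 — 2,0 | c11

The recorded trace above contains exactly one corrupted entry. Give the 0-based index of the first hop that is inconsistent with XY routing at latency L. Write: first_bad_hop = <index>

first_bad_hop = 2

check 1→ d=(1,0) cyc+1: ok
check 2→ d=(0,-2) cyc+1: BAD: non-unit step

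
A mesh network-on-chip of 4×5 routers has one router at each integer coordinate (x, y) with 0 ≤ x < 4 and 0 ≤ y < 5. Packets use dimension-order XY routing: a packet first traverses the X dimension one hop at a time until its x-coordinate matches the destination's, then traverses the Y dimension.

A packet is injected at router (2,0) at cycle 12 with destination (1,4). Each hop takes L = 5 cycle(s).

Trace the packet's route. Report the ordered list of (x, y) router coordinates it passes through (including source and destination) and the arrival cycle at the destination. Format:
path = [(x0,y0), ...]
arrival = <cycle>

  0. router=(2,0) cycle=12 (inject)
  1. router=(1,0) cycle=17 dir=W
  2. router=(1,1) cycle=22 dir=N
  3. router=(1,2) cycle=27 dir=N
  4. router=(1,3) cycle=32 dir=N
  5. router=(1,4) cycle=37 dir=N

path = [(2,0), (1,0), (1,1), (1,2), (1,3), (1,4)]
arrival = 37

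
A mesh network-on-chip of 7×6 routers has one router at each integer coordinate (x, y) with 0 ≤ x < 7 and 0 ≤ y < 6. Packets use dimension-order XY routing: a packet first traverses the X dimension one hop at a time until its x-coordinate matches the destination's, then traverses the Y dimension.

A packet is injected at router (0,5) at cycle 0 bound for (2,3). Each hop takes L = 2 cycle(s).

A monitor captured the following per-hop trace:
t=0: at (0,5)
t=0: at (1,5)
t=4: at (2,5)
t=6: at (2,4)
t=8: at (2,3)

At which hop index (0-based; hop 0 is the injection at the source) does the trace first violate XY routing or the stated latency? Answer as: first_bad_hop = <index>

  1: Δx=+1 Δy=+0 Δt=0 [BAD: Δcyc=0≠L]

first_bad_hop = 1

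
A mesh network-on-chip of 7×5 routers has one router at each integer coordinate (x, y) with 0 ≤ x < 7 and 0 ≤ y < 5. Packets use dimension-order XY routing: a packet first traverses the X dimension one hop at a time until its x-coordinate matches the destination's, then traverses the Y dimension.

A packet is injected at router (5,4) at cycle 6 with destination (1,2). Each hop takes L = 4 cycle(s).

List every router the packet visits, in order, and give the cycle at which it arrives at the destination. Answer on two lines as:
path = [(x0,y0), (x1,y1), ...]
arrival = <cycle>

t=6: at (5,4)
t=10: at (4,4) after W
t=14: at (3,4) after W
t=18: at (2,4) after W
t=22: at (1,4) after W
t=26: at (1,3) after S
t=30: at (1,2) after S

path = [(5,4), (4,4), (3,4), (2,4), (1,4), (1,3), (1,2)]
arrival = 30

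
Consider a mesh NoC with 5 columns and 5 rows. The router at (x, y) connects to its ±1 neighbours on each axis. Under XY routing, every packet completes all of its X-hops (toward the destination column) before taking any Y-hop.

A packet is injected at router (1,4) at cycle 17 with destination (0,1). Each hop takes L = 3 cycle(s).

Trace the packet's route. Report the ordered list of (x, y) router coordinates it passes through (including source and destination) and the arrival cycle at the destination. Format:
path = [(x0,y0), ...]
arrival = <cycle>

src (1,4)  cyc=17
W→(0,4)  cyc=20
S→(0,3)  cyc=23
S→(0,2)  cyc=26
S→(0,1)  cyc=29

path = [(1,4), (0,4), (0,3), (0,2), (0,1)]
arrival = 29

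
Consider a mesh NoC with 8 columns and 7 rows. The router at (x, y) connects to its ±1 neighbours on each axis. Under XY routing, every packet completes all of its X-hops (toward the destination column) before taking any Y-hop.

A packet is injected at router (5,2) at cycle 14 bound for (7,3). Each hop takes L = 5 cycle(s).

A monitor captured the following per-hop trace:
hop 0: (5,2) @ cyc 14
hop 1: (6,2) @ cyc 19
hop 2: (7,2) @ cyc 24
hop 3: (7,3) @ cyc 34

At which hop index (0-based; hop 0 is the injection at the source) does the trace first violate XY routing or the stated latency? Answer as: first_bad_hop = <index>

[1] (+1,+0) / 5c ⇒ ok
[2] (+1,+0) / 5c ⇒ ok
[3] (+0,+1) / 10c ⇒ BAD: Δcyc=10≠L

first_bad_hop = 3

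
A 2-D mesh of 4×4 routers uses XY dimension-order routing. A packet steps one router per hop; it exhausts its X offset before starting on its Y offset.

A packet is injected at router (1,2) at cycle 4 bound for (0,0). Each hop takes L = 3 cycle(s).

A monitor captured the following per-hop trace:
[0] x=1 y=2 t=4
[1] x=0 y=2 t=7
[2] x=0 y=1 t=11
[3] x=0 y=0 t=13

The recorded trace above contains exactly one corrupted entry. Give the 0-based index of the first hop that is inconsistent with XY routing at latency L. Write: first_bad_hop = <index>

first_bad_hop = 2

[1] (-1,+0) / 3c ⇒ ok
[2] (+0,-1) / 4c ⇒ BAD: Δcyc=4≠L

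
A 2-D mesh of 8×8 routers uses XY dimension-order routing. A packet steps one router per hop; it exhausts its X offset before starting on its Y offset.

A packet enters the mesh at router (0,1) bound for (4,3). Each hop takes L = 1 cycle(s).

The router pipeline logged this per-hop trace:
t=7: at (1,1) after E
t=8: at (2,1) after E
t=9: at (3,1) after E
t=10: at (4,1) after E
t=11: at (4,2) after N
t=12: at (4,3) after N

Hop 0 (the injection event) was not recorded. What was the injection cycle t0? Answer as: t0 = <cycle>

Hop 1 reached at cycle 7; hop k is at t0 + k·L.
So t0 = 7 − 1·1 = 6.

t0 = 6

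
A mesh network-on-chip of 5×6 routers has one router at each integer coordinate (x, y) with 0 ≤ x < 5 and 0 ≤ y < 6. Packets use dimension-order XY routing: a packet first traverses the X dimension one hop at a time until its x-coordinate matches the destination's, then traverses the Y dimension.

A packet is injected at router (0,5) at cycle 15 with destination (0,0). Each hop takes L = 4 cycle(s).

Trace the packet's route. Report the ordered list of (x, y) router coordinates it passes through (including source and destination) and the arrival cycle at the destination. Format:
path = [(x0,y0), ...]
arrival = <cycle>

hop 0: (0,5) @ cyc 15
hop 1: (0,4) @ cyc 19  [S]
hop 2: (0,3) @ cyc 23  [S]
hop 3: (0,2) @ cyc 27  [S]
hop 4: (0,1) @ cyc 31  [S]
hop 5: (0,0) @ cyc 35  [S]

path = [(0,5), (0,4), (0,3), (0,2), (0,1), (0,0)]
arrival = 35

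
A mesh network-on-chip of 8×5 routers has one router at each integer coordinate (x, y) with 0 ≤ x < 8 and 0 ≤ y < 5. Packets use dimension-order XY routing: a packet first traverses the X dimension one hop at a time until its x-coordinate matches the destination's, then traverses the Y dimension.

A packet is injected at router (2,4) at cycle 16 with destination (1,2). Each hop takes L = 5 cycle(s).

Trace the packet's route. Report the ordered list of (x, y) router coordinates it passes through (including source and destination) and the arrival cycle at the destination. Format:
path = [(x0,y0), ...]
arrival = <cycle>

[0] x=2 y=4 t=16
[1] x=1 y=4 t=21 →W
[2] x=1 y=3 t=26 →S
[3] x=1 y=2 t=31 →S

path = [(2,4), (1,4), (1,3), (1,2)]
arrival = 31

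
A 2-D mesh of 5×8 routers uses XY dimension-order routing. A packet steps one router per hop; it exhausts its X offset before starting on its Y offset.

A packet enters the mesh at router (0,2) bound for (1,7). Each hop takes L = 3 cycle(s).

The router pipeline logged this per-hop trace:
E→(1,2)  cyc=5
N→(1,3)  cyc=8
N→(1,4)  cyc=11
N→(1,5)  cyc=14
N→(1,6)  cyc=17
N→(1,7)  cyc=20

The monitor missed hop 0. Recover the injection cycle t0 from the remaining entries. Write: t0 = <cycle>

cyc[1] = 5 and cyc[k] = t0 + k·L for every k.
Subtract one hop: t0 = 5 − 3 = 2.

t0 = 2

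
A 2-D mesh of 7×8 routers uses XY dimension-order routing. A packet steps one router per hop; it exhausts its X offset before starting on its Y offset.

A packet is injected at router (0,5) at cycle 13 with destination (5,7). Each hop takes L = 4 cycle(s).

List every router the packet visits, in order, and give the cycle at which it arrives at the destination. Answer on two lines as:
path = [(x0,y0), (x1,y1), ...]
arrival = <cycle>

path = [(0,5), (1,5), (2,5), (3,5), (4,5), (5,5), (5,6), (5,7)]
arrival = 41

hop 0: (0,5) @ cyc 13
hop 1: (1,5) @ cyc 17  [E]
hop 2: (2,5) @ cyc 21  [E]
hop 3: (3,5) @ cyc 25  [E]
hop 4: (4,5) @ cyc 29  [E]
hop 5: (5,5) @ cyc 33  [E]
hop 6: (5,6) @ cyc 37  [N]
hop 7: (5,7) @ cyc 41  [N]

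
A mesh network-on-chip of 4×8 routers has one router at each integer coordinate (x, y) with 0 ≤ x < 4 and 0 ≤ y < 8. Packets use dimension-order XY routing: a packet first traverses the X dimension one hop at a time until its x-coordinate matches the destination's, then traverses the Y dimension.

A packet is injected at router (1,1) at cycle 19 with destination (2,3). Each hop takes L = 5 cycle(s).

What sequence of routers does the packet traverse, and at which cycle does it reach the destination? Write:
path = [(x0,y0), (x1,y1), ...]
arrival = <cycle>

path = [(1,1), (2,1), (2,2), (2,3)]
arrival = 34

src (1,1)  cyc=19
E→(2,1)  cyc=24
N→(2,2)  cyc=29
N→(2,3)  cyc=34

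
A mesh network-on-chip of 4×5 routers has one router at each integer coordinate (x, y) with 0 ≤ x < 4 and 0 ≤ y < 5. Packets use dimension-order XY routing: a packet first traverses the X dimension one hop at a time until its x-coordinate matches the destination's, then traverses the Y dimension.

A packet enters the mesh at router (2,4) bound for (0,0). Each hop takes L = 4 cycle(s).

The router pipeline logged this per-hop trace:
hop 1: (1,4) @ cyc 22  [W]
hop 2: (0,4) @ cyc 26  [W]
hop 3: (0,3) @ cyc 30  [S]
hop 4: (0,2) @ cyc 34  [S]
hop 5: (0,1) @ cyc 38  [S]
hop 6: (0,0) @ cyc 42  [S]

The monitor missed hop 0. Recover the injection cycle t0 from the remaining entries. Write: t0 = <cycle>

t0 = 18

cyc[1] = 22 and cyc[k] = t0 + k·L for every k.
Therefore t0 = 22 − L = 18.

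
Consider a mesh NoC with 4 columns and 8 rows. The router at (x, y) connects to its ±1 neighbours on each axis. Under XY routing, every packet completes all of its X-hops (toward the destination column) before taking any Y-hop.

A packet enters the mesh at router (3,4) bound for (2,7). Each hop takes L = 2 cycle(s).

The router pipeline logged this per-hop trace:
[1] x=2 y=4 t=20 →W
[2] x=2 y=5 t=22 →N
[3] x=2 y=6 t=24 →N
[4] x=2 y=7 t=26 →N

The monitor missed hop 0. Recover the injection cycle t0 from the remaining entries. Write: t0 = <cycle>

At hop 1 the cycle is 20; in general cyc_k = t0 + kL.
Subtract one hop: t0 = 20 − 2 = 18.

t0 = 18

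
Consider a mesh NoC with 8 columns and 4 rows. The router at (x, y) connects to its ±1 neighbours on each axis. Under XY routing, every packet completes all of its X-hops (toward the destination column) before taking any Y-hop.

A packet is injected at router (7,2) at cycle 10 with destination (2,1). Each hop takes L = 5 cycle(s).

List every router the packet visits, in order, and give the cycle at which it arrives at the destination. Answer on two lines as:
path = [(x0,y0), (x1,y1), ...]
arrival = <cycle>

  0. router=(7,2) cycle=10 (inject)
  1. router=(6,2) cycle=15 dir=W
  2. router=(5,2) cycle=20 dir=W
  3. router=(4,2) cycle=25 dir=W
  4. router=(3,2) cycle=30 dir=W
  5. router=(2,2) cycle=35 dir=W
  6. router=(2,1) cycle=40 dir=S

path = [(7,2), (6,2), (5,2), (4,2), (3,2), (2,2), (2,1)]
arrival = 40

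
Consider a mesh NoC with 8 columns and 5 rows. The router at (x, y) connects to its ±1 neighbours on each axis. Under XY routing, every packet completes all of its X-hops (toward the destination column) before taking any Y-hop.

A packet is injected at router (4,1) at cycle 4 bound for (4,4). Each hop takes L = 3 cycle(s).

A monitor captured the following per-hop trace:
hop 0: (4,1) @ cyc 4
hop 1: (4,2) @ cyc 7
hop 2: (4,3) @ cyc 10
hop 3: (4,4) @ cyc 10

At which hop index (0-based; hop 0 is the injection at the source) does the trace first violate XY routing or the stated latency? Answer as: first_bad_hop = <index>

check 1→ d=(0,1) cyc+3: ok
check 2→ d=(0,1) cyc+3: ok
check 3→ d=(0,1) cyc+0: BAD: Δcyc=0≠L

first_bad_hop = 3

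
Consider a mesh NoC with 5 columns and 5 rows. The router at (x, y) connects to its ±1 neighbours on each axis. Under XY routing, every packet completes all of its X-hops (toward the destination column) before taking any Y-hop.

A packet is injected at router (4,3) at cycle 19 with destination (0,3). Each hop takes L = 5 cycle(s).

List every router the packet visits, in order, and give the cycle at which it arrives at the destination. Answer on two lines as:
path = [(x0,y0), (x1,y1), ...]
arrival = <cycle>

t=19: at (4,3)
t=24: at (3,3) after W
t=29: at (2,3) after W
t=34: at (1,3) after W
t=39: at (0,3) after W

path = [(4,3), (3,3), (2,3), (1,3), (0,3)]
arrival = 39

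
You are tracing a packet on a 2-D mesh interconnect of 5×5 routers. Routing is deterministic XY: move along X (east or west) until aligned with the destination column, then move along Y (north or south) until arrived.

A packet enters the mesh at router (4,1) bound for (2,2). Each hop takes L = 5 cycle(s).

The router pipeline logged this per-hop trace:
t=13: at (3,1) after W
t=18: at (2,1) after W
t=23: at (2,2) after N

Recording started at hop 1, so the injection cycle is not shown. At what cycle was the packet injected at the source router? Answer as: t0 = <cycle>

The first recorded entry is hop 1 at cycle 13.
t0 = cyc[1] − L = 13 − 5 = 8.

t0 = 8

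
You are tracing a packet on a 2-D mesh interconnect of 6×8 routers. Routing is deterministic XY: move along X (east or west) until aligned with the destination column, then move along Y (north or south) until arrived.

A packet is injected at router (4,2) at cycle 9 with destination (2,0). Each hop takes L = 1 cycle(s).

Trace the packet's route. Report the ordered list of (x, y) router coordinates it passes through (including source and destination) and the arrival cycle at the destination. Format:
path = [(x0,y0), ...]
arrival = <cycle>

path = [(4,2), (3,2), (2,2), (2,1), (2,0)]
arrival = 13

#0 — 4,2 | c9
#1 — 3,2 | c10 | W
#2 — 2,2 | c11 | W
#3 — 2,1 | c12 | S
#4 — 2,0 | c13 | S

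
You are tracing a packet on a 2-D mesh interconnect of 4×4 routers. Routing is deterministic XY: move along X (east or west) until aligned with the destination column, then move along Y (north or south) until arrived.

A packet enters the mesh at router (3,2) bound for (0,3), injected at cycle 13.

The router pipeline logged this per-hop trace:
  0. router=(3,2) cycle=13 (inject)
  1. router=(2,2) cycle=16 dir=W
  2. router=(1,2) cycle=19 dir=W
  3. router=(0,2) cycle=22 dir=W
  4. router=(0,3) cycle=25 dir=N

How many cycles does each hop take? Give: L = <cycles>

Δcyc across hop 0→1: 16 − 13 = 3.
Each hop adds L, hence L = 3.

L = 3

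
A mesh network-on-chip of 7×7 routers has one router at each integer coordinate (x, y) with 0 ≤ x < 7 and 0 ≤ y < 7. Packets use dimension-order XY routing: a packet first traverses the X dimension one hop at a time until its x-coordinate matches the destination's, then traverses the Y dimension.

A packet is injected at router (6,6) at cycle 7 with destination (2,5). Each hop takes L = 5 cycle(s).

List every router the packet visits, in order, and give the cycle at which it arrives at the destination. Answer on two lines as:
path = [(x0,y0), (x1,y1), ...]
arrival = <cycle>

t=7: at (6,6)
t=12: at (5,6) after W
t=17: at (4,6) after W
t=22: at (3,6) after W
t=27: at (2,6) after W
t=32: at (2,5) after S

path = [(6,6), (5,6), (4,6), (3,6), (2,6), (2,5)]
arrival = 32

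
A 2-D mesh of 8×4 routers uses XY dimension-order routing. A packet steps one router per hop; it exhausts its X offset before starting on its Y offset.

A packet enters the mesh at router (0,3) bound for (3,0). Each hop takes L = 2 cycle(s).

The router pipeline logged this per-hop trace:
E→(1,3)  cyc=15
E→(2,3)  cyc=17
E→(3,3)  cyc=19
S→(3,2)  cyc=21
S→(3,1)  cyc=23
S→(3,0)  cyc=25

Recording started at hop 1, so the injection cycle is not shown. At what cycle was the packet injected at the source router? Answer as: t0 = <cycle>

t0 = 13

Hop 1 reached at cycle 15; hop k is at t0 + k·L.
So t0 = 15 − 1·2 = 13.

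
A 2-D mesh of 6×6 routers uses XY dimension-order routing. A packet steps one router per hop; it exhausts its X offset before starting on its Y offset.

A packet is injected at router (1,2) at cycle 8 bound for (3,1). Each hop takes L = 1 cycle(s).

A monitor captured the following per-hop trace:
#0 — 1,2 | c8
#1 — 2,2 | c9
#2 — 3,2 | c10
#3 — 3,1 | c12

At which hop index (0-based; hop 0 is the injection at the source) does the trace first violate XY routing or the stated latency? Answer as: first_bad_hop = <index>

[1] (+1,+0) / 1c ⇒ ok
[2] (+1,+0) / 1c ⇒ ok
[3] (+0,-1) / 2c ⇒ BAD: Δcyc=2≠L

first_bad_hop = 3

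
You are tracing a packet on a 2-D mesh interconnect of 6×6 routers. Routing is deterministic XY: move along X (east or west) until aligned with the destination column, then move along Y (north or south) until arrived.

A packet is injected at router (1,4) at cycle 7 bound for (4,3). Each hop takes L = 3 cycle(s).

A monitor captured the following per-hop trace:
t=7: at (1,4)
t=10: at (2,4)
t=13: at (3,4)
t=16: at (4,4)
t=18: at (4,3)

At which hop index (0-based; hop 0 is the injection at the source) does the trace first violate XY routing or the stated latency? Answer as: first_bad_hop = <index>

  1: Δx=+1 Δy=+0 Δt=3 [ok]
  2: Δx=+1 Δy=+0 Δt=3 [ok]
  3: Δx=+1 Δy=+0 Δt=3 [ok]
  4: Δx=+0 Δy=-1 Δt=2 [BAD: Δcyc=2≠L]

first_bad_hop = 4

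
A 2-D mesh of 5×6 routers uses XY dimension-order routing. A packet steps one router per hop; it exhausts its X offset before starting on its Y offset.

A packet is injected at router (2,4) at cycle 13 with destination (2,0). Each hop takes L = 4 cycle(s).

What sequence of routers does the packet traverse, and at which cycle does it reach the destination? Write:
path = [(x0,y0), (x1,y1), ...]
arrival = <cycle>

[0] x=2 y=4 t=13
[1] x=2 y=3 t=17 →S
[2] x=2 y=2 t=21 →S
[3] x=2 y=1 t=25 →S
[4] x=2 y=0 t=29 →S

path = [(2,4), (2,3), (2,2), (2,1), (2,0)]
arrival = 29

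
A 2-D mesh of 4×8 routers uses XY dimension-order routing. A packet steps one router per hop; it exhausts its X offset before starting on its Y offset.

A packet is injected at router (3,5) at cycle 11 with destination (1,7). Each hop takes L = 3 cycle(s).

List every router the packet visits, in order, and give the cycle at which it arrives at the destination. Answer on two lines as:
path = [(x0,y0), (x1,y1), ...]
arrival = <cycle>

path = [(3,5), (2,5), (1,5), (1,6), (1,7)]
arrival = 23

#0 — 3,5 | c11
#1 — 2,5 | c14 | W
#2 — 1,5 | c17 | W
#3 — 1,6 | c20 | N
#4 — 1,7 | c23 | N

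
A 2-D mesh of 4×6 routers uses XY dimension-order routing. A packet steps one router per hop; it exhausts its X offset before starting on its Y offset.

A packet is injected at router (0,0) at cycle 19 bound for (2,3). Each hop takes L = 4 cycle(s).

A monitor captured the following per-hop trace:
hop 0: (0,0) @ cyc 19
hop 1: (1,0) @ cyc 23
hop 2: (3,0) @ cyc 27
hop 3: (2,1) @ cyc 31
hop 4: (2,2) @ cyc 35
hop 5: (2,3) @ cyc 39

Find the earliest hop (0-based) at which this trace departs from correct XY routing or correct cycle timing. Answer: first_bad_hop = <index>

first_bad_hop = 2

  1: Δx=+1 Δy=+0 Δt=4 [ok]
  2: Δx=+2 Δy=+0 Δt=4 [BAD: non-unit step]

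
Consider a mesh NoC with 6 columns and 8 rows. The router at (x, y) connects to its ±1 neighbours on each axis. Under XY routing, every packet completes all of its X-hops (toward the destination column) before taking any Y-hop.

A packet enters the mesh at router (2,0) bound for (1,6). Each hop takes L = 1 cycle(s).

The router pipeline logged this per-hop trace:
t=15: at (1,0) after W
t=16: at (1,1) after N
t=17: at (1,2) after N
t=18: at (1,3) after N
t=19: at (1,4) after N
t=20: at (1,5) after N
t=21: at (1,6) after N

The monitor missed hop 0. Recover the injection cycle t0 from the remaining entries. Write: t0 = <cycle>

Hop 1 reached at cycle 15; hop k is at t0 + k·L.
t0 = cyc[1] − L = 15 − 1 = 14.

t0 = 14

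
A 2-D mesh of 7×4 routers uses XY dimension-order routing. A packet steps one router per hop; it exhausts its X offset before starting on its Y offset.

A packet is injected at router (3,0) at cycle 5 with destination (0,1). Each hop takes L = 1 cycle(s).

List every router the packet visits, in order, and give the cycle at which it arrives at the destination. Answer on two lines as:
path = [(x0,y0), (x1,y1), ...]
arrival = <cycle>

path = [(3,0), (2,0), (1,0), (0,0), (0,1)]
arrival = 9

#0 — 3,0 | c5
#1 — 2,0 | c6 | W
#2 — 1,0 | c7 | W
#3 — 0,0 | c8 | W
#4 — 0,1 | c9 | N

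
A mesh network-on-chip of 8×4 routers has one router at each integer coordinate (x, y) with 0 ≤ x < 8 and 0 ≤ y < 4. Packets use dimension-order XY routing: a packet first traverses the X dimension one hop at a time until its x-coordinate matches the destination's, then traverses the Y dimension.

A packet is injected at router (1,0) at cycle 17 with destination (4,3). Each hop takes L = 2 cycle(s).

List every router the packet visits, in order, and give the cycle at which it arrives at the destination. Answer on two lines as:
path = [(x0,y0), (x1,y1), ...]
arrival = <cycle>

hop 0: (1,0) @ cyc 17
hop 1: (2,0) @ cyc 19  [E]
hop 2: (3,0) @ cyc 21  [E]
hop 3: (4,0) @ cyc 23  [E]
hop 4: (4,1) @ cyc 25  [N]
hop 5: (4,2) @ cyc 27  [N]
hop 6: (4,3) @ cyc 29  [N]

path = [(1,0), (2,0), (3,0), (4,0), (4,1), (4,2), (4,3)]
arrival = 29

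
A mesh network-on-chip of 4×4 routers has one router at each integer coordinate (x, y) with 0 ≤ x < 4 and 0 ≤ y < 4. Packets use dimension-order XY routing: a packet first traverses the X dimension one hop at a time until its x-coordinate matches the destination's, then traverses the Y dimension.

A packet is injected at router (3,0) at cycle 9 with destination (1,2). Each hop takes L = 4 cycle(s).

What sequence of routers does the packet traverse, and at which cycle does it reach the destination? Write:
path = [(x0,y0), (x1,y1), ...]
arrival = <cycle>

hop 0: (3,0) @ cyc 9
hop 1: (2,0) @ cyc 13  [W]
hop 2: (1,0) @ cyc 17  [W]
hop 3: (1,1) @ cyc 21  [N]
hop 4: (1,2) @ cyc 25  [N]

path = [(3,0), (2,0), (1,0), (1,1), (1,2)]
arrival = 25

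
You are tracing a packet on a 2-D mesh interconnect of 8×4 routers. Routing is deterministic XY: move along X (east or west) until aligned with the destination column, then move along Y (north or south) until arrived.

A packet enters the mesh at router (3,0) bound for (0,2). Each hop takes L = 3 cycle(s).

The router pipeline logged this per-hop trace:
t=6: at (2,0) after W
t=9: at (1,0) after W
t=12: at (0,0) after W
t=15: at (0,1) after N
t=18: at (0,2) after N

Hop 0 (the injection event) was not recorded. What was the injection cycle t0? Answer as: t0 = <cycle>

Hop 1 reached at cycle 6; hop k is at t0 + k·L.
So t0 = 6 − 1·3 = 3.

t0 = 3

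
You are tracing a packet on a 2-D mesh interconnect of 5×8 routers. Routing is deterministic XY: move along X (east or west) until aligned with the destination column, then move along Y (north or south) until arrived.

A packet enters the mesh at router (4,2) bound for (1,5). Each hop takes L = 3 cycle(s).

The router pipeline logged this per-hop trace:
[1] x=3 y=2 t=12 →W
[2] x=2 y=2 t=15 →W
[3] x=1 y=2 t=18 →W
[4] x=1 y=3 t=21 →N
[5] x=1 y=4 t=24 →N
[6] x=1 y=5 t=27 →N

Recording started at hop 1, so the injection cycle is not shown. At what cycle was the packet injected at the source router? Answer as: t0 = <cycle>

t0 = 9

Hop 1 reached at cycle 12; hop k is at t0 + k·L.
Therefore t0 = 12 − L = 9.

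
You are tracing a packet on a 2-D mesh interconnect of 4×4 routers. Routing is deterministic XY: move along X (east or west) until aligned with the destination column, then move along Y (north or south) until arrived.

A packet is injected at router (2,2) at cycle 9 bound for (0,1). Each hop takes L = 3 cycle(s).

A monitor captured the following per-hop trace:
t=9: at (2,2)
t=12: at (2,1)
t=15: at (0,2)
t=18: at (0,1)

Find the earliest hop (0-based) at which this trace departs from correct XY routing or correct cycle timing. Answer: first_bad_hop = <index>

check 1→ d=(0,-1) cyc+3: BAD: Y-move but x=2≠0

first_bad_hop = 1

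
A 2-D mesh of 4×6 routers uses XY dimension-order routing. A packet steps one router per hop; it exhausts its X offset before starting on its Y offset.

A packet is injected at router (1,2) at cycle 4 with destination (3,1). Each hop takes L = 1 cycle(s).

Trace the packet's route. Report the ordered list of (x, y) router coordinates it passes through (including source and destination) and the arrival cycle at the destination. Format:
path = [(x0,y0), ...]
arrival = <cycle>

  0. router=(1,2) cycle=4 (inject)
  1. router=(2,2) cycle=5 dir=E
  2. router=(3,2) cycle=6 dir=E
  3. router=(3,1) cycle=7 dir=S

path = [(1,2), (2,2), (3,2), (3,1)]
arrival = 7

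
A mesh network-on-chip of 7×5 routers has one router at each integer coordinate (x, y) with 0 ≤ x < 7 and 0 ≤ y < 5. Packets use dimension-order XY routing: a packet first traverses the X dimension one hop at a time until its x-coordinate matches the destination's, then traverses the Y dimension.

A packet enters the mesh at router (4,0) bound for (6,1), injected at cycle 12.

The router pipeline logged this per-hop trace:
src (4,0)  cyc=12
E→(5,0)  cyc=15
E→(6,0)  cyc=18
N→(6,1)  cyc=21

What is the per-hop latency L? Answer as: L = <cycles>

Δcyc across hop 0→1: 15 − 12 = 3.
Each hop adds L, hence L = 3.

L = 3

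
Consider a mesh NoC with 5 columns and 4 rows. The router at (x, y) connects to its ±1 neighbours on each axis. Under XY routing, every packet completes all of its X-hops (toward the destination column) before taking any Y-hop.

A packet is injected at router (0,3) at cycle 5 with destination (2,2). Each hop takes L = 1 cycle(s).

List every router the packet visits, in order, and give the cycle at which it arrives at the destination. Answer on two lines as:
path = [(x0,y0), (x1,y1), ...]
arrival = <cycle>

path = [(0,3), (1,3), (2,3), (2,2)]
arrival = 8

  0. router=(0,3) cycle=5 (inject)
  1. router=(1,3) cycle=6 dir=E
  2. router=(2,3) cycle=7 dir=E
  3. router=(2,2) cycle=8 dir=S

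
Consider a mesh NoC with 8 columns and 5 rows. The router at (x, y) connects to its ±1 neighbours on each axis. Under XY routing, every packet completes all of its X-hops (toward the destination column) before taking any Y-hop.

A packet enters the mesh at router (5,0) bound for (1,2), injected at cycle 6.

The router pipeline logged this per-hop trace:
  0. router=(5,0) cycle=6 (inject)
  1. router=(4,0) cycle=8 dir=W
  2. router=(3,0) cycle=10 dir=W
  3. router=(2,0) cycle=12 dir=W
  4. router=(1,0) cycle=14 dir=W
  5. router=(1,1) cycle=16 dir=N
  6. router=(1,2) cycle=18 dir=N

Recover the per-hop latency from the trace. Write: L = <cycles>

L = 2

From hop 0 (6) to hop 1 (8): +2 cycles.
One hop costs L cycles, so L = 2.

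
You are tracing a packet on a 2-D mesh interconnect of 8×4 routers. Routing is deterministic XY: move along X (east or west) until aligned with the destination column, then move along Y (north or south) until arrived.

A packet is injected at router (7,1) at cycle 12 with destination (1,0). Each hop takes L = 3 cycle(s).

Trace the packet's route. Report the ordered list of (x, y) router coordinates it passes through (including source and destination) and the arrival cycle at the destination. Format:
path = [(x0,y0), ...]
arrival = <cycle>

path = [(7,1), (6,1), (5,1), (4,1), (3,1), (2,1), (1,1), (1,0)]
arrival = 33

  0. router=(7,1) cycle=12 (inject)
  1. router=(6,1) cycle=15 dir=W
  2. router=(5,1) cycle=18 dir=W
  3. router=(4,1) cycle=21 dir=W
  4. router=(3,1) cycle=24 dir=W
  5. router=(2,1) cycle=27 dir=W
  6. router=(1,1) cycle=30 dir=W
  7. router=(1,0) cycle=33 dir=S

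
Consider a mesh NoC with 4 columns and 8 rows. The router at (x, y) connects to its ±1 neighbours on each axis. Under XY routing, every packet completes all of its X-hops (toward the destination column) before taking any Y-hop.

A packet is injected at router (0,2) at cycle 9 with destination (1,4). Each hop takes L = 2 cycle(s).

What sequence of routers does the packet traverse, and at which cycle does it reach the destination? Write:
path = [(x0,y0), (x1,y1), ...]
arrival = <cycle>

[0] x=0 y=2 t=9
[1] x=1 y=2 t=11 →E
[2] x=1 y=3 t=13 →N
[3] x=1 y=4 t=15 →N

path = [(0,2), (1,2), (1,3), (1,4)]
arrival = 15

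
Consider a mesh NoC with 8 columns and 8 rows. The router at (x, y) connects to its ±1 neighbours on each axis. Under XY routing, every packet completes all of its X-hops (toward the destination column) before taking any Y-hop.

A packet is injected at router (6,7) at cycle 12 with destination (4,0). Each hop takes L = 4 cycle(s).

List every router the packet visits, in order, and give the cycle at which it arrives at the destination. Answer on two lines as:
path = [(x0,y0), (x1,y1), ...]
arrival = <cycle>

path = [(6,7), (5,7), (4,7), (4,6), (4,5), (4,4), (4,3), (4,2), (4,1), (4,0)]
arrival = 48

#0 — 6,7 | c12
#1 — 5,7 | c16 | W
#2 — 4,7 | c20 | W
#3 — 4,6 | c24 | S
#4 — 4,5 | c28 | S
#5 — 4,4 | c32 | S
#6 — 4,3 | c36 | S
#7 — 4,2 | c40 | S
#8 — 4,1 | c44 | S
#9 — 4,0 | c48 | S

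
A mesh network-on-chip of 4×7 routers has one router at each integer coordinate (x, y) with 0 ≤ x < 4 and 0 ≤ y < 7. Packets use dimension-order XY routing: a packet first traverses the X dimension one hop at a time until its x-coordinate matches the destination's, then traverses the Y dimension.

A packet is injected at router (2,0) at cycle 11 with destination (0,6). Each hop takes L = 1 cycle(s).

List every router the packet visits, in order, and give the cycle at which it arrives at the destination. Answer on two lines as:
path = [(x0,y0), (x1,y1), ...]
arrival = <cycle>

hop 0: (2,0) @ cyc 11
hop 1: (1,0) @ cyc 12  [W]
hop 2: (0,0) @ cyc 13  [W]
hop 3: (0,1) @ cyc 14  [N]
hop 4: (0,2) @ cyc 15  [N]
hop 5: (0,3) @ cyc 16  [N]
hop 6: (0,4) @ cyc 17  [N]
hop 7: (0,5) @ cyc 18  [N]
hop 8: (0,6) @ cyc 19  [N]

path = [(2,0), (1,0), (0,0), (0,1), (0,2), (0,3), (0,4), (0,5), (0,6)]
arrival = 19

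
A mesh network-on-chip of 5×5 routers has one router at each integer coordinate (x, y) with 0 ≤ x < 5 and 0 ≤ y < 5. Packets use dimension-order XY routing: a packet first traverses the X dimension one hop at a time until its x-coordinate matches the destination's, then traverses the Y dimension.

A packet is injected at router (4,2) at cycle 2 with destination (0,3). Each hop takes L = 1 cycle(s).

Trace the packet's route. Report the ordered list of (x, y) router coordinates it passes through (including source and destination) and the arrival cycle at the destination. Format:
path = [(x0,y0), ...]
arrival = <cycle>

t=2: at (4,2)
t=3: at (3,2) after W
t=4: at (2,2) after W
t=5: at (1,2) after W
t=6: at (0,2) after W
t=7: at (0,3) after N

path = [(4,2), (3,2), (2,2), (1,2), (0,2), (0,3)]
arrival = 7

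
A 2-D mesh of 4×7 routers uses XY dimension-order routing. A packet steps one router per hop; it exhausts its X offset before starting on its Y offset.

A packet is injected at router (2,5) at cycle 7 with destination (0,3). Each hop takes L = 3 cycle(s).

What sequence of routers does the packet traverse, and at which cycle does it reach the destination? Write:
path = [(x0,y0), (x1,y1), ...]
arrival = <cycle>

  0. router=(2,5) cycle=7 (inject)
  1. router=(1,5) cycle=10 dir=W
  2. router=(0,5) cycle=13 dir=W
  3. router=(0,4) cycle=16 dir=S
  4. router=(0,3) cycle=19 dir=S

path = [(2,5), (1,5), (0,5), (0,4), (0,3)]
arrival = 19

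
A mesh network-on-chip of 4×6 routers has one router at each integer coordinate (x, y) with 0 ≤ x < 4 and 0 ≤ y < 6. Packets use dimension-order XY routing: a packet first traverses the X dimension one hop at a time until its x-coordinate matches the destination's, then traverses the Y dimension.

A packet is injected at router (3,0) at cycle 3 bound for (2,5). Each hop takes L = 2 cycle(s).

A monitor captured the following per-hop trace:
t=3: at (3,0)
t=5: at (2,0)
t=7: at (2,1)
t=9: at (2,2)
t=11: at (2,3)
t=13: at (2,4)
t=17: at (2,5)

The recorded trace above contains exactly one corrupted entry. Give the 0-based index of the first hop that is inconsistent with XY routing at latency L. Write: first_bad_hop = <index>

[1] (-1,+0) / 2c ⇒ ok
[2] (+0,+1) / 2c ⇒ ok
[3] (+0,+1) / 2c ⇒ ok
[4] (+0,+1) / 2c ⇒ ok
[5] (+0,+1) / 2c ⇒ ok
[6] (+0,+1) / 4c ⇒ BAD: Δcyc=4≠L

first_bad_hop = 6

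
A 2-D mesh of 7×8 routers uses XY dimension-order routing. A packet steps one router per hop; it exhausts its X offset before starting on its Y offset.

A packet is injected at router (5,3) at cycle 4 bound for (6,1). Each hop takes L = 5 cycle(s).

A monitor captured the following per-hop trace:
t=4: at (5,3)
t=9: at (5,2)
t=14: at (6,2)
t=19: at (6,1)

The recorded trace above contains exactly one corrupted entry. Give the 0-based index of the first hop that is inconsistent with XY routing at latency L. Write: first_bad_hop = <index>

  1: Δx=+0 Δy=-1 Δt=5 [BAD: Y-move but x=5≠6]

first_bad_hop = 1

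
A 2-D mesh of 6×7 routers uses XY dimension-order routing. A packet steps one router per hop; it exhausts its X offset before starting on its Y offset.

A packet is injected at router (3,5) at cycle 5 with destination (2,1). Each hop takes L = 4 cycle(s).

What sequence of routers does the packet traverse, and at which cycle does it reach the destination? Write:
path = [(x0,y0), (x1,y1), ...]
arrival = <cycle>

path = [(3,5), (2,5), (2,4), (2,3), (2,2), (2,1)]
arrival = 25

[0] x=3 y=5 t=5
[1] x=2 y=5 t=9 →W
[2] x=2 y=4 t=13 →S
[3] x=2 y=3 t=17 →S
[4] x=2 y=2 t=21 →S
[5] x=2 y=1 t=25 →S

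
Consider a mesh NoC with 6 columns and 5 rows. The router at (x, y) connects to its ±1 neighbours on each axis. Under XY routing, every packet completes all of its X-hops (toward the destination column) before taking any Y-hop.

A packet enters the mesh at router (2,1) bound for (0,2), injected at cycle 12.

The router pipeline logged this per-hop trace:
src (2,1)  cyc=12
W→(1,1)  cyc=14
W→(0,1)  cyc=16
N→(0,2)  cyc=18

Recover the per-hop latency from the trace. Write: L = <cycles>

L = 2

From hop 0 (12) to hop 1 (14): +2 cycles.
Each hop adds L, hence L = 2.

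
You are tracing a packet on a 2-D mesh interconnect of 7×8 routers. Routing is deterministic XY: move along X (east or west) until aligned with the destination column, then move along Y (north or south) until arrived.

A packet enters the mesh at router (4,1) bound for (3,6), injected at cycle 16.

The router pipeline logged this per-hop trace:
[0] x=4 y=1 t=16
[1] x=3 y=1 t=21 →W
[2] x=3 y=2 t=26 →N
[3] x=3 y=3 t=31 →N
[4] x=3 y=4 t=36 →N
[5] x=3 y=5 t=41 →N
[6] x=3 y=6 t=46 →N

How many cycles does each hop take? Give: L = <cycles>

L = 5

From hop 0 (16) to hop 1 (21): +5 cycles.
One hop costs L cycles, so L = 5.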